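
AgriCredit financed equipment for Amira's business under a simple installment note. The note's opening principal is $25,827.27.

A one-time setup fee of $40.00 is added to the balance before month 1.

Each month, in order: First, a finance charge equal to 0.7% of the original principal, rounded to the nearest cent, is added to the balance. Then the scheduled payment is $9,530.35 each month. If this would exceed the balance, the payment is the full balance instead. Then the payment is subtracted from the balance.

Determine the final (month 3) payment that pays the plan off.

Month 1: $25,867.27 +$180.79 interest = $26,048.06; pay $9,530.35 → $16,517.71
Month 2: $16,517.71 +$180.79 interest = $16,698.50; pay $9,530.35 → $7,168.15
Month 3: $7,168.15 +$180.79 interest = $7,348.94; pay $7,348.94 → $0.00

$7,348.94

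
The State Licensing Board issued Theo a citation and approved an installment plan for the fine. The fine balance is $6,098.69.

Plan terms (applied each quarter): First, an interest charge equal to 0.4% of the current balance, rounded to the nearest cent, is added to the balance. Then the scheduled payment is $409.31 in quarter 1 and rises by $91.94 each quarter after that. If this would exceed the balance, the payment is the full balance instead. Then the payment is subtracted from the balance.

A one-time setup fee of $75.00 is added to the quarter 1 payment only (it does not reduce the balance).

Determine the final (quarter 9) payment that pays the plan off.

$382.41

Quarter 1: opening $6,098.69; interest $24.39 → $6,123.08; payment $409.31 (+ $75.00 fee); balance $5,713.77
Quarter 2: opening $5,713.77; interest $22.86 → $5,736.63; payment $501.25; balance $5,235.38
Quarter 3: opening $5,235.38; interest $20.94 → $5,256.32; payment $593.19; balance $4,663.13
Quarter 4: opening $4,663.13; interest $18.65 → $4,681.78; payment $685.13; balance $3,996.65
Quarter 5: opening $3,996.65; interest $15.99 → $4,012.64; payment $777.07; balance $3,235.57
Quarter 6: opening $3,235.57; interest $12.94 → $3,248.51; payment $869.01; balance $2,379.50
Quarter 7: opening $2,379.50; interest $9.52 → $2,389.02; payment $960.95; balance $1,428.07
Quarter 8: opening $1,428.07; interest $5.71 → $1,433.78; payment $1,052.89; balance $380.89
Quarter 9: opening $380.89; interest $1.52 → $382.41; payment $382.41; balance $0.00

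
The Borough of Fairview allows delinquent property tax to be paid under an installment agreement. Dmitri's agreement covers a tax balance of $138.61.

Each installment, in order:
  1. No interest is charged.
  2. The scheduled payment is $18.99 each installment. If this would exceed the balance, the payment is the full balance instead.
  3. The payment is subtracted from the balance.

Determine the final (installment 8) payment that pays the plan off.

$5.68

Installment 1: opening $138.61; payment $18.99; balance $119.62
Installment 2: opening $119.62; payment $18.99; balance $100.63
Installment 3: opening $100.63; payment $18.99; balance $81.64
Installment 4: opening $81.64; payment $18.99; balance $62.65
Installment 5: opening $62.65; payment $18.99; balance $43.66
Installment 6: opening $43.66; payment $18.99; balance $24.67
Installment 7: opening $24.67; payment $18.99; balance $5.68
Installment 8: opening $5.68; payment $5.68; balance $0.00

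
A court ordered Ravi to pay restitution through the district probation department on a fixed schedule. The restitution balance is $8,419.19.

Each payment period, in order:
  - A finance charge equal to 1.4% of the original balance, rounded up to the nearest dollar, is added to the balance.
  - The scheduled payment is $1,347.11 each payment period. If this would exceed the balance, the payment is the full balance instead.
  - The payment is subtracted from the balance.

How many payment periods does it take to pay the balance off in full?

Payment period 1: opening $8,419.19; interest $118.00 → $8,537.19; payment $1,347.11; balance $7,190.08
Payment period 2: opening $7,190.08; interest $118.00 → $7,308.08; payment $1,347.11; balance $5,960.97
Payment period 3: opening $5,960.97; interest $118.00 → $6,078.97; payment $1,347.11; balance $4,731.86
Payment period 4: opening $4,731.86; interest $118.00 → $4,849.86; payment $1,347.11; balance $3,502.75
Payment period 5: opening $3,502.75; interest $118.00 → $3,620.75; payment $1,347.11; balance $2,273.64
Payment period 6: opening $2,273.64; interest $118.00 → $2,391.64; payment $1,347.11; balance $1,044.53
Payment period 7: opening $1,044.53; interest $118.00 → $1,162.53; payment $1,162.53; balance $0.00
Balance reaches $0.00 in payment period 7.

7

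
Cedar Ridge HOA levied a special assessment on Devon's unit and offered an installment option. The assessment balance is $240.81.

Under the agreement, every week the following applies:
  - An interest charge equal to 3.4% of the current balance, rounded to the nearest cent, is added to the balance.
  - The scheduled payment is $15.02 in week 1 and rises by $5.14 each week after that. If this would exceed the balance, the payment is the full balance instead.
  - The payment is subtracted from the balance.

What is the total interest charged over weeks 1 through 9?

$49.19

# | Opening | Interest | Payment | End bal
1 | $240.81 | $8.19 | $15.02 | $233.98
2 | $233.98 | $7.96 | $20.16 | $221.78
3 | $221.78 | $7.54 | $25.30 | $204.02
4 | $204.02 | $6.94 | $30.44 | $180.52
5 | $180.52 | $6.14 | $35.58 | $151.08
6 | $151.08 | $5.14 | $40.72 | $115.50
7 | $115.50 | $3.93 | $45.86 | $73.57
8 | $73.57 | $2.50 | $51.00 | $25.07
9 | $25.07 | $0.85 | $25.92 | $0.00
Total interest: $8.19 + $7.96 + $7.54 + $6.94 + $6.14 + $5.14 + $3.93 + $2.50 + $0.85 = $49.19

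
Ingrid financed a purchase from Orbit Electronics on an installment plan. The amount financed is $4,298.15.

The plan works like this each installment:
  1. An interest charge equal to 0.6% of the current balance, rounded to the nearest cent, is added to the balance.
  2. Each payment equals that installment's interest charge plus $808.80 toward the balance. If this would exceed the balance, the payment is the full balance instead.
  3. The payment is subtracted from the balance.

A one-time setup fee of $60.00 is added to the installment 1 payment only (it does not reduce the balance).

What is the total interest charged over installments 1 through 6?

$81.94

# | Opening | Interest | Payment | Fee | End bal
1 | $4,298.15 | $25.79 | $834.59 | $60.00 | $3,489.35
2 | $3,489.35 | $20.94 | $829.74 | — | $2,680.55
3 | $2,680.55 | $16.08 | $824.88 | — | $1,871.75
4 | $1,871.75 | $11.23 | $820.03 | — | $1,062.95
5 | $1,062.95 | $6.38 | $815.18 | — | $254.15
6 | $254.15 | $1.52 | $255.67 | — | $0.00
Total interest: $25.79 + $20.94 + $16.08 + $11.23 + $6.38 + $1.52 = $81.94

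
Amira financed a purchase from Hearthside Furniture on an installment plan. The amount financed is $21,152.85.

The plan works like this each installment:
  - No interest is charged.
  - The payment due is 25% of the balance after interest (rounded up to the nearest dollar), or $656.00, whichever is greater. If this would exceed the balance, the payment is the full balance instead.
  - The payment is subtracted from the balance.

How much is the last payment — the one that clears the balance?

# | Opening | Payment | End bal
1 | $21,152.85 | $5,289.00 | $15,863.85
2 | $15,863.85 | $3,966.00 | $11,897.85
3 | $11,897.85 | $2,975.00 | $8,922.85
4 | $8,922.85 | $2,231.00 | $6,691.85
5 | $6,691.85 | $1,673.00 | $5,018.85
6 | $5,018.85 | $1,255.00 | $3,763.85
7 | $3,763.85 | $941.00 | $2,822.85
8 | $2,822.85 | $706.00 | $2,116.85
9 | $2,116.85 | $656.00 | $1,460.85
10 | $1,460.85 | $656.00 | $804.85
11 | $804.85 | $656.00 | $148.85
12 | $148.85 | $148.85 | $0.00

$148.85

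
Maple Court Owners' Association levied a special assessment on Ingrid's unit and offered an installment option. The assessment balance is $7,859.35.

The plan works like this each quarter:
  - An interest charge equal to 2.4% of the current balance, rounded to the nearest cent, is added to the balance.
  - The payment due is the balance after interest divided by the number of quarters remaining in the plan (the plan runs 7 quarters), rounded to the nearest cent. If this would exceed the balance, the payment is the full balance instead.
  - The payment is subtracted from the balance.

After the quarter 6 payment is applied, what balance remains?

$1,294.46

Quarter 1: opening $7,859.35; interest $188.62 → $8,047.97; payment $1,149.71; balance $6,898.26
Quarter 2: opening $6,898.26; interest $165.56 → $7,063.82; payment $1,177.30; balance $5,886.52
Quarter 3: opening $5,886.52; interest $141.28 → $6,027.80; payment $1,205.56; balance $4,822.24
Quarter 4: opening $4,822.24; interest $115.73 → $4,937.97; payment $1,234.49; balance $3,703.48
Quarter 5: opening $3,703.48; interest $88.88 → $3,792.36; payment $1,264.12; balance $2,528.24
Quarter 6: opening $2,528.24; interest $60.68 → $2,588.92; payment $1,294.46; balance $1,294.46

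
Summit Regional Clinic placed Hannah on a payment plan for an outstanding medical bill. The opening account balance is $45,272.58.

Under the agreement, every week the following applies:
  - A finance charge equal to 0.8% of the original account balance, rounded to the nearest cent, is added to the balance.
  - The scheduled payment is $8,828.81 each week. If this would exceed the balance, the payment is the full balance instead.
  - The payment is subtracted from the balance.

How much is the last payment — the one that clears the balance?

Week 1: $45,272.58 +$362.18 interest = $45,634.76; pay $8,828.81 → $36,805.95
Week 2: $36,805.95 +$362.18 interest = $37,168.13; pay $8,828.81 → $28,339.32
Week 3: $28,339.32 +$362.18 interest = $28,701.50; pay $8,828.81 → $19,872.69
Week 4: $19,872.69 +$362.18 interest = $20,234.87; pay $8,828.81 → $11,406.06
Week 5: $11,406.06 +$362.18 interest = $11,768.24; pay $8,828.81 → $2,939.43
Week 6: $2,939.43 +$362.18 interest = $3,301.61; pay $3,301.61 → $0.00

$3,301.61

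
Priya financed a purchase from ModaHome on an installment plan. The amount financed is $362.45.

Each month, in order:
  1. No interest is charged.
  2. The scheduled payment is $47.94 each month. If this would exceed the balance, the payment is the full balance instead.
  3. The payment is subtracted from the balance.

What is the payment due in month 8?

Month 1: opening $362.45; payment $47.94; balance $314.51
Month 2: opening $314.51; payment $47.94; balance $266.57
Month 3: opening $266.57; payment $47.94; balance $218.63
Month 4: opening $218.63; payment $47.94; balance $170.69
Month 5: opening $170.69; payment $47.94; balance $122.75
Month 6: opening $122.75; payment $47.94; balance $74.81
Month 7: opening $74.81; payment $47.94; balance $26.87
Month 8: opening $26.87; payment $26.87; balance $0.00

$26.87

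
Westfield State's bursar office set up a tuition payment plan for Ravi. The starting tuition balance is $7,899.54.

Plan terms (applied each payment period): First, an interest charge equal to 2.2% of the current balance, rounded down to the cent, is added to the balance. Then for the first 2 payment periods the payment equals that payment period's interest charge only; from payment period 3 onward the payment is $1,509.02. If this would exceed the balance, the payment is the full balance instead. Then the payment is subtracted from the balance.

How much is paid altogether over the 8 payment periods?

$8,836.04

Payment period 1: $7,899.54 +$173.78 interest = $8,073.32; pay $173.78 → $7,899.54
Payment period 2: $7,899.54 +$173.78 interest = $8,073.32; pay $173.78 → $7,899.54
Payment period 3: $7,899.54 +$173.78 interest = $8,073.32; pay $1,509.02 → $6,564.30
Payment period 4: $6,564.30 +$144.41 interest = $6,708.71; pay $1,509.02 → $5,199.69
Payment period 5: $5,199.69 +$114.39 interest = $5,314.08; pay $1,509.02 → $3,805.06
Payment period 6: $3,805.06 +$83.71 interest = $3,888.77; pay $1,509.02 → $2,379.75
Payment period 7: $2,379.75 +$52.35 interest = $2,432.10; pay $1,509.02 → $923.08
Payment period 8: $923.08 +$20.30 interest = $943.38; pay $943.38 → $0.00
Total paid: $8,836.04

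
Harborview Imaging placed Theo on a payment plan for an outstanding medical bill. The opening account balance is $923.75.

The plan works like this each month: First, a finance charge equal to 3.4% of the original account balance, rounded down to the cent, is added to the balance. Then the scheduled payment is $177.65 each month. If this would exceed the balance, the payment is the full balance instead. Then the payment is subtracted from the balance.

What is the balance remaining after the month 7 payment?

Month 1: $923.75 +$31.40 interest = $955.15; pay $177.65 → $777.50
Month 2: $777.50 +$31.40 interest = $808.90; pay $177.65 → $631.25
Month 3: $631.25 +$31.40 interest = $662.65; pay $177.65 → $485.00
Month 4: $485.00 +$31.40 interest = $516.40; pay $177.65 → $338.75
Month 5: $338.75 +$31.40 interest = $370.15; pay $177.65 → $192.50
Month 6: $192.50 +$31.40 interest = $223.90; pay $177.65 → $46.25
Month 7: $46.25 +$31.40 interest = $77.65; pay $77.65 → $0.00

$0.00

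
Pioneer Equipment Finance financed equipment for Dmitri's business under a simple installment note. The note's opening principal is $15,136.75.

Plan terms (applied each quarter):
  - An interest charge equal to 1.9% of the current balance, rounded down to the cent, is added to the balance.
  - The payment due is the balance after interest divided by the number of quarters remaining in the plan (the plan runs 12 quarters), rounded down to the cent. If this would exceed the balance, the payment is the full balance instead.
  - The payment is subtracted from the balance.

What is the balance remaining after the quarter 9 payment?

$4,482.71

Quarter 1: opening $15,136.75; interest $287.59 → $15,424.34; payment $1,285.36; balance $14,138.98
Quarter 2: opening $14,138.98; interest $268.64 → $14,407.62; payment $1,309.78; balance $13,097.84
Quarter 3: opening $13,097.84; interest $248.85 → $13,346.69; payment $1,334.66; balance $12,012.03
Quarter 4: opening $12,012.03; interest $228.22 → $12,240.25; payment $1,360.02; balance $10,880.23
Quarter 5: opening $10,880.23; interest $206.72 → $11,086.95; payment $1,385.86; balance $9,701.09
Quarter 6: opening $9,701.09; interest $184.32 → $9,885.41; payment $1,412.20; balance $8,473.21
Quarter 7: opening $8,473.21; interest $160.99 → $8,634.20; payment $1,439.03; balance $7,195.17
Quarter 8: opening $7,195.17; interest $136.70 → $7,331.87; payment $1,466.37; balance $5,865.50
Quarter 9: opening $5,865.50; interest $111.44 → $5,976.94; payment $1,494.23; balance $4,482.71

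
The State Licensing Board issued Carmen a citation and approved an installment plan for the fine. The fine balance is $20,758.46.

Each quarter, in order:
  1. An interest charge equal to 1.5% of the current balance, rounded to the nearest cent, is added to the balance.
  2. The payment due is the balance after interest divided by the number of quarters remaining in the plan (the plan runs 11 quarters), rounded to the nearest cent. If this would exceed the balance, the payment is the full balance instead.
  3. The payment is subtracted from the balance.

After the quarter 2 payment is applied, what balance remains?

$17,497.55

Quarter 1: opening $20,758.46; interest $311.38 → $21,069.84; payment $1,915.44; balance $19,154.40
Quarter 2: opening $19,154.40; interest $287.32 → $19,441.72; payment $1,944.17; balance $17,497.55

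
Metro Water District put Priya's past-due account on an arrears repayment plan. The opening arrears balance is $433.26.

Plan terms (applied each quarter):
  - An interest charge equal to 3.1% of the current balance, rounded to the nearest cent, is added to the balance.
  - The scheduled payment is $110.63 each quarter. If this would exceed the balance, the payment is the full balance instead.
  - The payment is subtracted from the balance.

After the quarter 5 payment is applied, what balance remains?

# | Opening | Interest | Payment | End bal
1 | $433.26 | $13.43 | $110.63 | $336.06
2 | $336.06 | $10.42 | $110.63 | $235.85
3 | $235.85 | $7.31 | $110.63 | $132.53
4 | $132.53 | $4.11 | $110.63 | $26.01
5 | $26.01 | $0.81 | $26.82 | $0.00

$0.00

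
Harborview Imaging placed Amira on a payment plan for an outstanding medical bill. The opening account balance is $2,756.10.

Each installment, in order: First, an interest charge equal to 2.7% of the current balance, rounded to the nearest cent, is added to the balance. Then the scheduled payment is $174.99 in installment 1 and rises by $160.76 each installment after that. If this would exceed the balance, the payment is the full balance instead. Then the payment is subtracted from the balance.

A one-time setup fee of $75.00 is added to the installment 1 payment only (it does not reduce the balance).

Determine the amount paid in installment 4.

Installment 1: opening $2,756.10; interest $74.41 → $2,830.51; payment $174.99 (+ $75.00 fee); balance $2,655.52
Installment 2: opening $2,655.52; interest $71.70 → $2,727.22; payment $335.75; balance $2,391.47
Installment 3: opening $2,391.47; interest $64.57 → $2,456.04; payment $496.51; balance $1,959.53
Installment 4: opening $1,959.53; interest $52.91 → $2,012.44; payment $657.27; balance $1,355.17

$657.27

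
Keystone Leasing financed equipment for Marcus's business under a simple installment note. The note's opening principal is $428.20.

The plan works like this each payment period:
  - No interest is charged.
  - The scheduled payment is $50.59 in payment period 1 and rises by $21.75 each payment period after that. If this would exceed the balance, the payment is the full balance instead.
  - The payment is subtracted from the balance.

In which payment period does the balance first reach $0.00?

5

Payment period 1: $428.20 − $50.59 → $377.61
Payment period 2: $377.61 − $72.34 → $305.27
Payment period 3: $305.27 − $94.09 → $211.18
Payment period 4: $211.18 − $115.84 → $95.34
Payment period 5: $95.34 − $95.34 → $0.00
Balance reaches $0.00 in payment period 5.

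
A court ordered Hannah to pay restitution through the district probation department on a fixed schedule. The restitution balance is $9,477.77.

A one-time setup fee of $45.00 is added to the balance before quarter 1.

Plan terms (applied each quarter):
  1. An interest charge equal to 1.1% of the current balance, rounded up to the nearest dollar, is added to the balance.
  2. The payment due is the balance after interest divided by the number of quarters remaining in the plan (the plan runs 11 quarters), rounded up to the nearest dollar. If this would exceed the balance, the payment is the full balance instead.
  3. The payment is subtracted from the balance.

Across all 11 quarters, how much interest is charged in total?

Quarter 1: $9,522.77 +$105.00 interest = $9,627.77; pay $876.00 → $8,751.77
Quarter 2: $8,751.77 +$97.00 interest = $8,848.77; pay $885.00 → $7,963.77
Quarter 3: $7,963.77 +$88.00 interest = $8,051.77; pay $895.00 → $7,156.77
Quarter 4: $7,156.77 +$79.00 interest = $7,235.77; pay $905.00 → $6,330.77
Quarter 5: $6,330.77 +$70.00 interest = $6,400.77; pay $915.00 → $5,485.77
Quarter 6: $5,485.77 +$61.00 interest = $5,546.77; pay $925.00 → $4,621.77
Quarter 7: $4,621.77 +$51.00 interest = $4,672.77; pay $935.00 → $3,737.77
Quarter 8: $3,737.77 +$42.00 interest = $3,779.77; pay $945.00 → $2,834.77
Quarter 9: $2,834.77 +$32.00 interest = $2,866.77; pay $956.00 → $1,910.77
Quarter 10: $1,910.77 +$22.00 interest = $1,932.77; pay $967.00 → $965.77
Quarter 11: $965.77 +$11.00 interest = $976.77; pay $976.77 → $0.00
Total interest: $105.00 + $97.00 + $88.00 + $79.00 + $70.00 + $61.00 + $51.00 + $42.00 + $32.00 + $22.00 + $11.00 = $658.00

$658.00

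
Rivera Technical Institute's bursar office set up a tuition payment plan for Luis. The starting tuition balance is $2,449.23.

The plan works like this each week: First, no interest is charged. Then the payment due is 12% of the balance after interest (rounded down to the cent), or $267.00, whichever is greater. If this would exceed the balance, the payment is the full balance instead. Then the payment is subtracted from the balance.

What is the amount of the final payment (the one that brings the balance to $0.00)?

Week 1: opening $2,449.23; payment $293.90; balance $2,155.33
Week 2: opening $2,155.33; payment $267.00; balance $1,888.33
Week 3: opening $1,888.33; payment $267.00; balance $1,621.33
Week 4: opening $1,621.33; payment $267.00; balance $1,354.33
Week 5: opening $1,354.33; payment $267.00; balance $1,087.33
Week 6: opening $1,087.33; payment $267.00; balance $820.33
Week 7: opening $820.33; payment $267.00; balance $553.33
Week 8: opening $553.33; payment $267.00; balance $286.33
Week 9: opening $286.33; payment $267.00; balance $19.33
Week 10: opening $19.33; payment $19.33; balance $0.00

$19.33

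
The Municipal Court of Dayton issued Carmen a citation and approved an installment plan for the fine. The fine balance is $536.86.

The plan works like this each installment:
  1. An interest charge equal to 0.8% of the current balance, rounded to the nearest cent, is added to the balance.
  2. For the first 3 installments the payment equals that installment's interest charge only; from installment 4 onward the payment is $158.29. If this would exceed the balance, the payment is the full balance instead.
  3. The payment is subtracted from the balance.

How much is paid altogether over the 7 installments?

$559.47

Installment 1: $536.86 +$4.29 interest = $541.15; pay $4.29 → $536.86
Installment 2: $536.86 +$4.29 interest = $541.15; pay $4.29 → $536.86
Installment 3: $536.86 +$4.29 interest = $541.15; pay $4.29 → $536.86
Installment 4: $536.86 +$4.29 interest = $541.15; pay $158.29 → $382.86
Installment 5: $382.86 +$3.06 interest = $385.92; pay $158.29 → $227.63
Installment 6: $227.63 +$1.82 interest = $229.45; pay $158.29 → $71.16
Installment 7: $71.16 +$0.57 interest = $71.73; pay $71.73 → $0.00
Total paid: $559.47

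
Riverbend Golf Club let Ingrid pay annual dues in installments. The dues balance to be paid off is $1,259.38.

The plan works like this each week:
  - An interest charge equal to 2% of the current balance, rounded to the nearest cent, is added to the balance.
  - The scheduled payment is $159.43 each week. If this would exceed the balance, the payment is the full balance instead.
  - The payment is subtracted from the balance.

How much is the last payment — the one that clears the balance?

Week 1: opening $1,259.38; interest $25.19 → $1,284.57; payment $159.43; balance $1,125.14
Week 2: opening $1,125.14; interest $22.50 → $1,147.64; payment $159.43; balance $988.21
Week 3: opening $988.21; interest $19.76 → $1,007.97; payment $159.43; balance $848.54
Week 4: opening $848.54; interest $16.97 → $865.51; payment $159.43; balance $706.08
Week 5: opening $706.08; interest $14.12 → $720.20; payment $159.43; balance $560.77
Week 6: opening $560.77; interest $11.22 → $571.99; payment $159.43; balance $412.56
Week 7: opening $412.56; interest $8.25 → $420.81; payment $159.43; balance $261.38
Week 8: opening $261.38; interest $5.23 → $266.61; payment $159.43; balance $107.18
Week 9: opening $107.18; interest $2.14 → $109.32; payment $109.32; balance $0.00

$109.32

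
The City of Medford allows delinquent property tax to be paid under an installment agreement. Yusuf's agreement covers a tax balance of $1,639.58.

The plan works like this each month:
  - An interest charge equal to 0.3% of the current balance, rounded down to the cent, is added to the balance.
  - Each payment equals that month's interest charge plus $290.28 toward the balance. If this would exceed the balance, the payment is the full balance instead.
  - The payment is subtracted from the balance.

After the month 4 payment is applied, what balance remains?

# | Opening | Interest | Payment | End bal
1 | $1,639.58 | $4.91 | $295.19 | $1,349.30
2 | $1,349.30 | $4.04 | $294.32 | $1,059.02
3 | $1,059.02 | $3.17 | $293.45 | $768.74
4 | $768.74 | $2.30 | $292.58 | $478.46

$478.46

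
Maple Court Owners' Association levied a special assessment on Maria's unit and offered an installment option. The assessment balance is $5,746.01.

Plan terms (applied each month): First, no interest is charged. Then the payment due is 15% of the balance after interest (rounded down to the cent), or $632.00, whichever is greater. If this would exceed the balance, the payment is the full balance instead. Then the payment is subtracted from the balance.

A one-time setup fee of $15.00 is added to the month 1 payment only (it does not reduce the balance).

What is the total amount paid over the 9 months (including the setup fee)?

$5,761.01

Month 1: $5,746.01 − $861.90 (+ $15.00 fee) → $4,884.11
Month 2: $4,884.11 − $732.61 → $4,151.50
Month 3: $4,151.50 − $632.00 → $3,519.50
Month 4: $3,519.50 − $632.00 → $2,887.50
Month 5: $2,887.50 − $632.00 → $2,255.50
Month 6: $2,255.50 − $632.00 → $1,623.50
Month 7: $1,623.50 − $632.00 → $991.50
Month 8: $991.50 − $632.00 → $359.50
Month 9: $359.50 − $359.50 → $0.00
Total paid: $5,761.01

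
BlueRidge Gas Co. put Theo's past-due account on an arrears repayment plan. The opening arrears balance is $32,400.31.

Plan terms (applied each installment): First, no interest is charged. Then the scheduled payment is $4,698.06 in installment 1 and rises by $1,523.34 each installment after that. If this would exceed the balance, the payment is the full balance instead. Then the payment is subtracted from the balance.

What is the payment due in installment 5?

# | Opening | Payment | End bal
1 | $32,400.31 | $4,698.06 | $27,702.25
2 | $27,702.25 | $6,221.40 | $21,480.85
3 | $21,480.85 | $7,744.74 | $13,736.11
4 | $13,736.11 | $9,268.08 | $4,468.03
5 | $4,468.03 | $4,468.03 | $0.00

$4,468.03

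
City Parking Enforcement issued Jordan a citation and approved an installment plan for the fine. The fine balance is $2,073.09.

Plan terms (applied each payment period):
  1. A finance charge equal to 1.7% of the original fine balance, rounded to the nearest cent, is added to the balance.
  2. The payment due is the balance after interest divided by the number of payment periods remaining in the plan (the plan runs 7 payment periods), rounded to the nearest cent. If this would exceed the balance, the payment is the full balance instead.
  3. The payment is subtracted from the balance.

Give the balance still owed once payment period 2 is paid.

Payment period 1: opening $2,073.09; interest $35.24 → $2,108.33; payment $301.19; balance $1,807.14
Payment period 2: opening $1,807.14; interest $35.24 → $1,842.38; payment $307.06; balance $1,535.32

$1,535.32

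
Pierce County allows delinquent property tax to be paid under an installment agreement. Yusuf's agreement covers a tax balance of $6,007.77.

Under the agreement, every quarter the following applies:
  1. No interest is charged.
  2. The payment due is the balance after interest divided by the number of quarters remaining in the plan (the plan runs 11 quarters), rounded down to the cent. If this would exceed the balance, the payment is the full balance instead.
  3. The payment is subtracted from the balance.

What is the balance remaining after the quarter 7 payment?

Quarter 1: $6,007.77 − $546.16 → $5,461.61
Quarter 2: $5,461.61 − $546.16 → $4,915.45
Quarter 3: $4,915.45 − $546.16 → $4,369.29
Quarter 4: $4,369.29 − $546.16 → $3,823.13
Quarter 5: $3,823.13 − $546.16 → $3,276.97
Quarter 6: $3,276.97 − $546.16 → $2,730.81
Quarter 7: $2,730.81 − $546.16 → $2,184.65

$2,184.65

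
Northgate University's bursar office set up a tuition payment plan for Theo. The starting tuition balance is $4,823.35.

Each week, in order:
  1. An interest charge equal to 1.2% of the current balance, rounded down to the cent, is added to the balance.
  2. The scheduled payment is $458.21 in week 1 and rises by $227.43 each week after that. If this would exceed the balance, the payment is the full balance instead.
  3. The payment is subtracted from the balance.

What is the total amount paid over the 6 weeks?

Week 1: opening $4,823.35; interest $57.88 → $4,881.23; payment $458.21; balance $4,423.02
Week 2: opening $4,423.02; interest $53.07 → $4,476.09; payment $685.64; balance $3,790.45
Week 3: opening $3,790.45; interest $45.48 → $3,835.93; payment $913.07; balance $2,922.86
Week 4: opening $2,922.86; interest $35.07 → $2,957.93; payment $1,140.50; balance $1,817.43
Week 5: opening $1,817.43; interest $21.80 → $1,839.23; payment $1,367.93; balance $471.30
Week 6: opening $471.30; interest $5.65 → $476.95; payment $476.95; balance $0.00
Total paid: $5,042.30

$5,042.30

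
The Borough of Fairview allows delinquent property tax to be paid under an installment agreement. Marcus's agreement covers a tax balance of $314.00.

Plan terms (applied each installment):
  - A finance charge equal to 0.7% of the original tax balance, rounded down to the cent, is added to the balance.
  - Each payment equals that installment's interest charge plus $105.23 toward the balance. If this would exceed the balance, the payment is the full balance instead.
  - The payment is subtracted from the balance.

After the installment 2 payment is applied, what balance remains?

Installment 1: opening $314.00; interest $2.19 → $316.19; payment $107.42; balance $208.77
Installment 2: opening $208.77; interest $2.19 → $210.96; payment $107.42; balance $103.54

$103.54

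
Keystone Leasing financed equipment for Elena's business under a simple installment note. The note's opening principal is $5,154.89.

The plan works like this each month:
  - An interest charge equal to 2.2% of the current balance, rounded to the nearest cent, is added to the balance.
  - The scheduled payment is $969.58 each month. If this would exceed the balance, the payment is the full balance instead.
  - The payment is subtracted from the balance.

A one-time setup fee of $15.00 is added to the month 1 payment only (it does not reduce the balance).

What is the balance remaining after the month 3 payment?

Month 1: $5,154.89 +$113.41 interest = $5,268.30; pay $969.58 (+ $15.00 fee) → $4,298.72
Month 2: $4,298.72 +$94.57 interest = $4,393.29; pay $969.58 → $3,423.71
Month 3: $3,423.71 +$75.32 interest = $3,499.03; pay $969.58 → $2,529.45

$2,529.45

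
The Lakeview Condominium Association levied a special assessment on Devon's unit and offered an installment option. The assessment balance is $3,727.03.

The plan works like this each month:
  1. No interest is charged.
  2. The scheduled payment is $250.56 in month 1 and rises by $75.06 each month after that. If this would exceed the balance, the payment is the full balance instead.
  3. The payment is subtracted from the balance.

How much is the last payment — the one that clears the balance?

Month 1: $3,727.03 − $250.56 → $3,476.47
Month 2: $3,476.47 − $325.62 → $3,150.85
Month 3: $3,150.85 − $400.68 → $2,750.17
Month 4: $2,750.17 − $475.74 → $2,274.43
Month 5: $2,274.43 − $550.80 → $1,723.63
Month 6: $1,723.63 − $625.86 → $1,097.77
Month 7: $1,097.77 − $700.92 → $396.85
Month 8: $396.85 − $396.85 → $0.00

$396.85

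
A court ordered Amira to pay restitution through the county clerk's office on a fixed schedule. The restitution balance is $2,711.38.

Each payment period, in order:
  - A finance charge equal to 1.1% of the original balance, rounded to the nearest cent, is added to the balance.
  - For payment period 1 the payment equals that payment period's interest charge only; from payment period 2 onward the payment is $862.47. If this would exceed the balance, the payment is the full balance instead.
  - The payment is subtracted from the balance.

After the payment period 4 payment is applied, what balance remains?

Payment period 1: $2,711.38 +$29.83 interest = $2,741.21; pay $29.83 → $2,711.38
Payment period 2: $2,711.38 +$29.83 interest = $2,741.21; pay $862.47 → $1,878.74
Payment period 3: $1,878.74 +$29.83 interest = $1,908.57; pay $862.47 → $1,046.10
Payment period 4: $1,046.10 +$29.83 interest = $1,075.93; pay $862.47 → $213.46

$213.46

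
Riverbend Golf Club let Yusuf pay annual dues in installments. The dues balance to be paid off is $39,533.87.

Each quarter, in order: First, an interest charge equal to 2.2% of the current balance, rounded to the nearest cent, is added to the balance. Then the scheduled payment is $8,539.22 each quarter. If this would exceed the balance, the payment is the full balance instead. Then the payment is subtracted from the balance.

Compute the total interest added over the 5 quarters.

Quarter 1: $39,533.87 +$869.75 interest = $40,403.62; pay $8,539.22 → $31,864.40
Quarter 2: $31,864.40 +$701.02 interest = $32,565.42; pay $8,539.22 → $24,026.20
Quarter 3: $24,026.20 +$528.58 interest = $24,554.78; pay $8,539.22 → $16,015.56
Quarter 4: $16,015.56 +$352.34 interest = $16,367.90; pay $8,539.22 → $7,828.68
Quarter 5: $7,828.68 +$172.23 interest = $8,000.91; pay $8,000.91 → $0.00
Total interest: $869.75 + $701.02 + $528.58 + $352.34 + $172.23 = $2,623.92

$2,623.92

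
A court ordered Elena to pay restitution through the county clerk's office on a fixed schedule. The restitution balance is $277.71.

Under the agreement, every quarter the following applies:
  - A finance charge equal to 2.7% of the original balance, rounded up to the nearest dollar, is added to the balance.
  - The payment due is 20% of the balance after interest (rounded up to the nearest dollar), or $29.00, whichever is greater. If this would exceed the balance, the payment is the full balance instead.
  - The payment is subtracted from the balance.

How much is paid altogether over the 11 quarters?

Quarter 1: $277.71 +$8.00 interest = $285.71; pay $58.00 → $227.71
Quarter 2: $227.71 +$8.00 interest = $235.71; pay $48.00 → $187.71
Quarter 3: $187.71 +$8.00 interest = $195.71; pay $40.00 → $155.71
Quarter 4: $155.71 +$8.00 interest = $163.71; pay $33.00 → $130.71
Quarter 5: $130.71 +$8.00 interest = $138.71; pay $29.00 → $109.71
Quarter 6: $109.71 +$8.00 interest = $117.71; pay $29.00 → $88.71
Quarter 7: $88.71 +$8.00 interest = $96.71; pay $29.00 → $67.71
Quarter 8: $67.71 +$8.00 interest = $75.71; pay $29.00 → $46.71
Quarter 9: $46.71 +$8.00 interest = $54.71; pay $29.00 → $25.71
Quarter 10: $25.71 +$8.00 interest = $33.71; pay $29.00 → $4.71
Quarter 11: $4.71 +$8.00 interest = $12.71; pay $12.71 → $0.00
Total paid: $365.71

$365.71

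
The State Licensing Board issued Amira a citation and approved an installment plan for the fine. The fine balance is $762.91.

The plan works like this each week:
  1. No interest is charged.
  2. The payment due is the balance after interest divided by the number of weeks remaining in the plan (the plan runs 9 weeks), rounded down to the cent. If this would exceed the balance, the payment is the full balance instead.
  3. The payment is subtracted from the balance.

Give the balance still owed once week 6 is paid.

$254.31

Week 1: $762.91 − $84.76 → $678.15
Week 2: $678.15 − $84.76 → $593.39
Week 3: $593.39 − $84.77 → $508.62
Week 4: $508.62 − $84.77 → $423.85
Week 5: $423.85 − $84.77 → $339.08
Week 6: $339.08 − $84.77 → $254.31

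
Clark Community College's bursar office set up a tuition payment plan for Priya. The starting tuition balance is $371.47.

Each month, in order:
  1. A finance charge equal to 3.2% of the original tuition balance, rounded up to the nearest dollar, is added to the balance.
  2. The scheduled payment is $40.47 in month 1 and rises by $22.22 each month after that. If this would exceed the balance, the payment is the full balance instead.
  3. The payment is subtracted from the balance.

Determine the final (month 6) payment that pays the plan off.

$18.92

Month 1: opening $371.47; interest $12.00 → $383.47; payment $40.47; balance $343.00
Month 2: opening $343.00; interest $12.00 → $355.00; payment $62.69; balance $292.31
Month 3: opening $292.31; interest $12.00 → $304.31; payment $84.91; balance $219.40
Month 4: opening $219.40; interest $12.00 → $231.40; payment $107.13; balance $124.27
Month 5: opening $124.27; interest $12.00 → $136.27; payment $129.35; balance $6.92
Month 6: opening $6.92; interest $12.00 → $18.92; payment $18.92; balance $0.00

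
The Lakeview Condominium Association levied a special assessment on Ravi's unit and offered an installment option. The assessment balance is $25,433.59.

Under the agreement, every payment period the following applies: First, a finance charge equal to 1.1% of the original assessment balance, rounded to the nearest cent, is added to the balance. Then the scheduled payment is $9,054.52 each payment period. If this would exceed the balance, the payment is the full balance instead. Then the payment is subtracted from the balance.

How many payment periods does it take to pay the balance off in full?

Payment period 1: $25,433.59 +$279.77 interest = $25,713.36; pay $9,054.52 → $16,658.84
Payment period 2: $16,658.84 +$279.77 interest = $16,938.61; pay $9,054.52 → $7,884.09
Payment period 3: $7,884.09 +$279.77 interest = $8,163.86; pay $8,163.86 → $0.00
Balance reaches $0.00 in payment period 3.

3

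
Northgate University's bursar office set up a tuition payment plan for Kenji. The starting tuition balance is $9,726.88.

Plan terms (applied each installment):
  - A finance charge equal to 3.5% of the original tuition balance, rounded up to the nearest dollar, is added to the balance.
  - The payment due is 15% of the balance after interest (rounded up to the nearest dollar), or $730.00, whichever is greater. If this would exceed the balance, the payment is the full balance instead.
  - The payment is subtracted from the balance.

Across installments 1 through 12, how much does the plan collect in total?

$11,335.00

Installment 1: opening $9,726.88; interest $341.00 → $10,067.88; payment $1,511.00; balance $8,556.88
Installment 2: opening $8,556.88; interest $341.00 → $8,897.88; payment $1,335.00; balance $7,562.88
Installment 3: opening $7,562.88; interest $341.00 → $7,903.88; payment $1,186.00; balance $6,717.88
Installment 4: opening $6,717.88; interest $341.00 → $7,058.88; payment $1,059.00; balance $5,999.88
Installment 5: opening $5,999.88; interest $341.00 → $6,340.88; payment $952.00; balance $5,388.88
Installment 6: opening $5,388.88; interest $341.00 → $5,729.88; payment $860.00; balance $4,869.88
Installment 7: opening $4,869.88; interest $341.00 → $5,210.88; payment $782.00; balance $4,428.88
Installment 8: opening $4,428.88; interest $341.00 → $4,769.88; payment $730.00; balance $4,039.88
Installment 9: opening $4,039.88; interest $341.00 → $4,380.88; payment $730.00; balance $3,650.88
Installment 10: opening $3,650.88; interest $341.00 → $3,991.88; payment $730.00; balance $3,261.88
Installment 11: opening $3,261.88; interest $341.00 → $3,602.88; payment $730.00; balance $2,872.88
Installment 12: opening $2,872.88; interest $341.00 → $3,213.88; payment $730.00; balance $2,483.88
Total paid: $11,335.00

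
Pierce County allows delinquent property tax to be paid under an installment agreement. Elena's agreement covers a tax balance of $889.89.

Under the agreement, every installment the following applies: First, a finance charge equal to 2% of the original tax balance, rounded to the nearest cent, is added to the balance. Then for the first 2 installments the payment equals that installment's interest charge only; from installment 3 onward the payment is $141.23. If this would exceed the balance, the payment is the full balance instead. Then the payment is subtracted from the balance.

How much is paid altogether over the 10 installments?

# | Opening | Interest | Payment | End bal
1 | $889.89 | $17.80 | $17.80 | $889.89
2 | $889.89 | $17.80 | $17.80 | $889.89
3 | $889.89 | $17.80 | $141.23 | $766.46
4 | $766.46 | $17.80 | $141.23 | $643.03
5 | $643.03 | $17.80 | $141.23 | $519.60
6 | $519.60 | $17.80 | $141.23 | $396.17
7 | $396.17 | $17.80 | $141.23 | $272.74
8 | $272.74 | $17.80 | $141.23 | $149.31
9 | $149.31 | $17.80 | $141.23 | $25.88
10 | $25.88 | $17.80 | $43.68 | $0.00
Total paid: $1,067.89

$1,067.89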